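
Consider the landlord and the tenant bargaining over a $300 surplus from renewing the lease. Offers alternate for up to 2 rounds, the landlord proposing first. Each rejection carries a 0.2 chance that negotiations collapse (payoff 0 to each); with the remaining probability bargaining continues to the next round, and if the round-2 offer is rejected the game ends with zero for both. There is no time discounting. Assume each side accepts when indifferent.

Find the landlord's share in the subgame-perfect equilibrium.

Round 2 (the tenant proposes): the landlord will accept anything ≥ 0, so the tenant offers 0 and keeps 300.
Round 1 (the landlord proposes): rejecting gives the tenant an expected 0.8 × 300 = 240. The landlord offers 240 and keeps 300 − 240 = 60.

60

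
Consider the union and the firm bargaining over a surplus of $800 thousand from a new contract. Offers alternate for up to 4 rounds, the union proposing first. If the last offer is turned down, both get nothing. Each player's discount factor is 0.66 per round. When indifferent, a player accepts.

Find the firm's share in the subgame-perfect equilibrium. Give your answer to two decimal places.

409.52

Work backward from the last round.
Round 4 (the firm proposes): rejection yields 0 for the union; the firm offers 0 and keeps 800.
Round 3 (the union proposes): the firm can get 800 next round, worth 0.66 × 800 = 528 now; the union offers that and keeps 272.
Round 2 (the firm proposes): the union can get 272 next round, worth 0.66 × 272 = 179.52 now; the firm offers that and keeps 620.48.
Round 1 (the union proposes): the firm can get 620.48 next round, worth 0.66 × 620.48 = 409.5168 now; the union offers that and keeps 390.4832.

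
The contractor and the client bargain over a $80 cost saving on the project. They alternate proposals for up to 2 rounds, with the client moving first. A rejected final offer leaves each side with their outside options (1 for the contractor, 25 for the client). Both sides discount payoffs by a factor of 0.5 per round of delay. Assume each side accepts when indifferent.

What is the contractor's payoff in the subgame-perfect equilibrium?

27.5

Work backward from the last round.
Round 2 (the contractor proposes): the client gets 25 if talks fail, so the contractor offers 25 and keeps 55.
Round 1 (the client proposes): the contractor can get 55 next round, worth 0.5 × 55 = 27.5 now. The client offers 27.5 and keeps 80 − 27.5 = 52.5.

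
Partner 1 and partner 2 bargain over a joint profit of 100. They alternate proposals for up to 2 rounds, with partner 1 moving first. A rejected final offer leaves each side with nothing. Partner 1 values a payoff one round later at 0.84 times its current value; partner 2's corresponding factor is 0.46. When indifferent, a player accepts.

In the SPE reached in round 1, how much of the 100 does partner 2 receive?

46

Round 2 (partner 2 proposes): partner 1 will accept anything ≥ 0, so partner 2 offers 0 and keeps 100.
Round 1 (partner 1 proposes): partner 2 can get 100 next round, worth 0.46 × 100 = 46 now. Partner 1 offers 46 and keeps 100 − 46 = 54.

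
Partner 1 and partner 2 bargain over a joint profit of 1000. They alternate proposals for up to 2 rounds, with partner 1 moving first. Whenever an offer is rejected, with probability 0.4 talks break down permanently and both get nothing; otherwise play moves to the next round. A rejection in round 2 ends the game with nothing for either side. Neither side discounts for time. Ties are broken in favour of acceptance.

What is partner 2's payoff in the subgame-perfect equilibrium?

Round 2 (partner 2 proposes): partner 1 will accept anything ≥ 0, so partner 2 offers 0 and keeps 1000.
Round 1 (partner 1 proposes): rejecting gives partner 2 an expected 0.6 × 1000 = 600. Partner 1 offers 600 and keeps 1000 − 600 = 400.

600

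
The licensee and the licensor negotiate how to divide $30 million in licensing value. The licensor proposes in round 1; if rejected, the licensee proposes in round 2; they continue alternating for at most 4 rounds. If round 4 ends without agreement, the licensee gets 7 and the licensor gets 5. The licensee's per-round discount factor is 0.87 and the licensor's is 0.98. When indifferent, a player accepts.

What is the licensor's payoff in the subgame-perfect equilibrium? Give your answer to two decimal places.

Work backward from the last round.
Round 4 (the licensee proposes): the licensor gets 5 if talks fail, so the licensee offers 5 and keeps 25.
Round 3 (the licensor proposes): the licensee can get 25 next round, worth 0.87 × 25 = 21.75 now; the licensor offers that and keeps 8.25.
Round 2 (the licensee proposes): the licensor can get 8.25 next round, worth 0.98 × 8.25 = 8.085 now; the licensee offers that and keeps 21.915.
Round 1 (the licensor proposes): the licensee can get 21.915 next round, worth 0.87 × 21.915 = 19.06605 now, so the licensor offers 19.06605, keeping 10.93395.

10.93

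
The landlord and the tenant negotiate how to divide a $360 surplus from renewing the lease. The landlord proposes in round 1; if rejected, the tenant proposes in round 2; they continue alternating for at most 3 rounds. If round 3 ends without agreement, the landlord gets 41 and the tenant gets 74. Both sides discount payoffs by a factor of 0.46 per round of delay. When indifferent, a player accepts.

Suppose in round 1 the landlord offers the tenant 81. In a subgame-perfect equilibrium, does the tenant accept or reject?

Reject

Round 3 (the landlord proposes): the tenant gets 74 if talks fail, so the landlord offers 74 and keeps 286.
Round 2 (the tenant proposes): the landlord can get 286 next round, worth 0.46 × 286 = 131.56 now. The tenant offers 131.56 and keeps 360 − 131.56 = 228.44.
So by rejecting in round 1, the tenant gets 228.44 next round, worth 0.46 × 228.44 = 105.0824 now.
Offer 81 < 105.0824, so the tenant rejects.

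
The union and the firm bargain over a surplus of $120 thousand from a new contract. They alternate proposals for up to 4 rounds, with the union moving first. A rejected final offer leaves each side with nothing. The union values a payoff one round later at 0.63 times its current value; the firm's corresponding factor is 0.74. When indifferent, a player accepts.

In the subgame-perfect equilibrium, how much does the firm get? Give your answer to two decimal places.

Round 4 (the firm proposes): rejection yields 0 for the union; the firm offers 0 and keeps 120.
Round 3 (the union proposes): the firm can get 120 next round, worth 0.74 × 120 = 88.8 now; the union offers that and keeps 31.2.
Round 2 (the firm proposes): the union can get 31.2 next round, worth 0.63 × 31.2 = 19.656 now. The firm offers 19.656 and keeps 120 − 19.656 = 100.344.
Round 1 (the union proposes): the firm can get 100.344 next round, worth 0.74 × 100.344 = 74.25456 now, so the union offers 74.25456, keeping 45.74544.

74.25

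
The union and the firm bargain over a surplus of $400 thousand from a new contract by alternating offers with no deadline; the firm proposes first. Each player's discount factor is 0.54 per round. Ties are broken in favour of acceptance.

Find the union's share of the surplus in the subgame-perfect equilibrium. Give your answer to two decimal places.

In a stationary SPE each proposer offers the other exactly their discounted continuation value.
If the firm keeps x when proposing and the union keeps y when proposing, then x = 400 − 0.54y and y = 400 − 0.54x.
Solving: x = 400(1 − 0.54) / (1 − 0.54·0.54) = 184 / 0.7084 ≈ 259.7403.
The union gets 400 − 259.7403 ≈ 140.2597.

140.26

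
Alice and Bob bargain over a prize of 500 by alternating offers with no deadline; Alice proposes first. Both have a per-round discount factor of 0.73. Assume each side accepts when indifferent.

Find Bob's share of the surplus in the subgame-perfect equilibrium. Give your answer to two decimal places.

210.98

In a stationary SPE each proposer offers the other exactly their discounted continuation value.
If Alice keeps x when proposing and Bob keeps y when proposing, then x = 500 − 0.73y and y = 500 − 0.73x.
Solving: x = 500(1 − 0.73) / (1 − 0.73·0.73) = 135 / 0.4671 ≈ 289.0173.
Bob gets 500 − 289.0173 ≈ 210.9827.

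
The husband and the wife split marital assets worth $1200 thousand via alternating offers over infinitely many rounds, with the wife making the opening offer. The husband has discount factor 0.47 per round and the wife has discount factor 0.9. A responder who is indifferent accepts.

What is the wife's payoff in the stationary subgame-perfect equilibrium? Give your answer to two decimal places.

In a stationary SPE each proposer offers the other exactly their discounted continuation value.
If the wife keeps x when proposing and the husband keeps y when proposing, then x = 1200 − 0.47y and y = 1200 − 0.9x.
Solving: x = 1200(1 − 0.47) / (1 − 0.9·0.47) = 636 / 0.577 ≈ 1102.2530.
The husband gets 1200 − 1102.2530 ≈ 97.7470.

1102.25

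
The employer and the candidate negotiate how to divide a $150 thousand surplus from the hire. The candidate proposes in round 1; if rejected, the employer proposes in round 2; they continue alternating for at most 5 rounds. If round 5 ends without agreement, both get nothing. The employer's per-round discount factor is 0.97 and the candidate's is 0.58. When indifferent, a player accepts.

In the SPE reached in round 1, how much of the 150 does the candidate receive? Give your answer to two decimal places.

Round 5 (the candidate proposes): the employer will accept anything ≥ 0, so the candidate offers 0 and keeps 150.
Round 4 (the employer proposes): the candidate can get 150 next round, worth 0.58 × 150 = 87 now; the employer offers that and keeps 63.
Round 3 (the candidate proposes): the employer can get 63 next round, worth 0.97 × 63 = 61.11 now. The candidate offers 61.11 and keeps 150 − 61.11 = 88.89.
Round 2 (the employer proposes): the candidate can get 88.89 next round, worth 0.58 × 88.89 = 51.5562 now; the employer offers that and keeps 98.4438.
Round 1 (the candidate proposes): the employer can get 98.4438 next round, worth 0.97 × 98.4438 = 95.490486 now. The candidate offers 95.490486 and keeps 150 − 95.490486 = 54.509514.

54.51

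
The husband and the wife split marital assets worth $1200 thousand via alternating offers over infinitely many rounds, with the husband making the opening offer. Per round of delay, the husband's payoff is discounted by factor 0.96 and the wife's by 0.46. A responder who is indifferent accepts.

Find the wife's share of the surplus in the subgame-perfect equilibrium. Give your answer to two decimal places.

39.54

Let x be the husband's share when the husband proposes and y be the wife's share when the wife proposes.
The wife accepts iff offered ≥ 0.46·y, so x = 1200 − 0.46y. Symmetrically y = 1200 − 0.96x.
Substituting: x = 1200 − 0.46(1200 − 0.96x), giving x(1 − 0.96·0.46) = 1200(1 − 0.46).
So x = 1200 × 0.54 / 0.5584 ≈ 1160.4585, and the wife receives 1200 − x ≈ 39.5415.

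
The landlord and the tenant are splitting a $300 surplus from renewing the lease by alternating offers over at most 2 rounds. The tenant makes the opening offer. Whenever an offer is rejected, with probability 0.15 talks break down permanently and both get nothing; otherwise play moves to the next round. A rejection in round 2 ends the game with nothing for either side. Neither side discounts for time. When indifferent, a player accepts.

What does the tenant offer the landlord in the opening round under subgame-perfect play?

255

By backward induction:
Round 2 (the landlord proposes): rejection yields 0 for the tenant; the landlord offers 0 and keeps 300.
Round 1 (the tenant proposes): rejecting gives the landlord an expected 0.85 × 300 = 255, so the tenant offers 255, keeping 45.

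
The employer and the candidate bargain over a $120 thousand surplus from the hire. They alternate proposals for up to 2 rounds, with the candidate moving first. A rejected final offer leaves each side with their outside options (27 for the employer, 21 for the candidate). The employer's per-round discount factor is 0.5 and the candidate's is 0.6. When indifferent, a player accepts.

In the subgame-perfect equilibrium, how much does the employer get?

Round 2 (the employer proposes): the candidate gets 21 if talks fail, so the employer offers 21 and keeps 99.
Round 1 (the candidate proposes): the employer can get 99 next round, worth 0.5 × 99 = 49.5 now; the candidate offers that and keeps 70.5.

49.5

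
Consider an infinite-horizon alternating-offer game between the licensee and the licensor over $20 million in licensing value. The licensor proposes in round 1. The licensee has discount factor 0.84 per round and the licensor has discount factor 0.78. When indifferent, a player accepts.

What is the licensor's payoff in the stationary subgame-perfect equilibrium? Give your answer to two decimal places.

9.28

In a stationary SPE each proposer offers the other exactly their discounted continuation value.
If the licensor keeps x when proposing and the licensee keeps y when proposing, then x = 20 − 0.84y and y = 20 − 0.78x.
Solving: x = 20(1 − 0.84) / (1 − 0.78·0.84) = 3.2 / 0.3448 ≈ 9.2807.
The licensee gets 20 − 9.2807 ≈ 10.7193.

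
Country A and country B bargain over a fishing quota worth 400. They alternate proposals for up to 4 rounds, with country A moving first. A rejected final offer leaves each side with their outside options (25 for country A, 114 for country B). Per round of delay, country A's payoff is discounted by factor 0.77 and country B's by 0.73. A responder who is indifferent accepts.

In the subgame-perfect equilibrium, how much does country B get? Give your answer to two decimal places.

221.03

Round 4 (country B proposes): country A gets 25 if talks fail, so country B offers 25 and keeps 375.
Round 3 (country A proposes): country B can get 375 next round, worth 0.73 × 375 = 273.75 now; country A offers that and keeps 126.25.
Round 2 (country B proposes): country A can get 126.25 next round, worth 0.77 × 126.25 = 97.2125 now; country B offers that and keeps 302.7875.
Round 1 (country A proposes): country B can get 302.7875 next round, worth 0.73 × 302.7875 = 221.034875 now, so country A offers 221.034875, keeping 178.965125.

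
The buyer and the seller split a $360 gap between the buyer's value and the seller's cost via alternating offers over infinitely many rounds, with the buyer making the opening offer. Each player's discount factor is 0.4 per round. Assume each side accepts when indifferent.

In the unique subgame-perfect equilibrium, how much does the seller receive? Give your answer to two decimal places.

102.86

In a stationary SPE each proposer offers the other exactly their discounted continuation value.
If the buyer keeps x when proposing and the seller keeps y when proposing, then x = 360 − 0.4y and y = 360 − 0.4x.
Solving: x = 360(1 − 0.4) / (1 − 0.4·0.4) = 216 / 0.84 ≈ 257.1429.
The seller gets 360 − 257.1429 ≈ 102.8571.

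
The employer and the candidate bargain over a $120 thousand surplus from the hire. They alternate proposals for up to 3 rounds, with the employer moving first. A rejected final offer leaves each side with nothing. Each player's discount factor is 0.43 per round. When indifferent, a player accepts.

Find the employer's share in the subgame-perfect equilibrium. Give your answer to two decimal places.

90.59

Round 3 (the employer proposes): rejection yields 0 for the candidate; the employer offers 0 and keeps 120.
Round 2 (the candidate proposes): the employer can get 120 next round, worth 0.43 × 120 = 51.6 now; the candidate offers that and keeps 68.4.
Round 1 (the employer proposes): the candidate can get 68.4 next round, worth 0.43 × 68.4 = 29.412 now. The employer offers 29.412 and keeps 120 − 29.412 = 90.588.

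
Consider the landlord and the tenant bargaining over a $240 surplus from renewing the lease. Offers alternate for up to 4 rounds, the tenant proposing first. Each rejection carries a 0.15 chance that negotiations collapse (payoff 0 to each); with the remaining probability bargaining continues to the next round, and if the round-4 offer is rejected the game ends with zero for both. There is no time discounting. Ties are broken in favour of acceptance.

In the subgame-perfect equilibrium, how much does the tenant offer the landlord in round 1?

177.99

By backward induction:
Round 4 (the landlord proposes): rejection yields 0 for the tenant; the landlord offers 0 and keeps 240.
Round 3 (the tenant proposes): rejecting gives the landlord an expected 0.85 × 240 = 204; the tenant offers that and keeps 36.
Round 2 (the landlord proposes): rejecting gives the tenant an expected 0.85 × 36 = 30.6, so the landlord offers 30.6, keeping 209.4.
Round 1 (the tenant proposes): rejecting gives the landlord an expected 0.85 × 209.4 = 177.99, so the tenant offers 177.99, keeping 62.01.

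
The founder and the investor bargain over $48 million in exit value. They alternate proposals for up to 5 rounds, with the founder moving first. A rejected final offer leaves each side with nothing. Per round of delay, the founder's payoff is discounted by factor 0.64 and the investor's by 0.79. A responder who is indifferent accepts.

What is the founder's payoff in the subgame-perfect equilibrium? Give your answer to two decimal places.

Round 5 (the founder proposes): the investor will accept anything ≥ 0, so the founder offers 0 and keeps 48.
Round 4 (the investor proposes): the founder can get 48 next round, worth 0.64 × 48 = 30.72 now; the investor offers that and keeps 17.28.
Round 3 (the founder proposes): the investor can get 17.28 next round, worth 0.79 × 17.28 = 13.6512 now; the founder offers that and keeps 34.3488.
Round 2 (the investor proposes): the founder can get 34.3488 next round, worth 0.64 × 34.3488 = 21.983232 now. The investor offers 21.983232 and keeps 48 − 21.983232 = 26.016768.
Round 1 (the founder proposes): the investor can get 26.016768 next round, worth 0.79 × 26.016768 = 20.55324672 now. The founder offers 20.55324672 and keeps 48 − 20.55324672 = 27.44675328.

27.45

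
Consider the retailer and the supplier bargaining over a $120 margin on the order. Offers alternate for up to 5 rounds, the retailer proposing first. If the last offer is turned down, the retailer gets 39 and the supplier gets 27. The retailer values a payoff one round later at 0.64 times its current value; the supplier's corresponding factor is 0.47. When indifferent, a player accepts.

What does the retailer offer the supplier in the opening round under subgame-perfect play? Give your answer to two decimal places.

Round 5 (the retailer proposes): the supplier gets 27 if talks fail, so the retailer offers 27 and keeps 93.
Round 4 (the supplier proposes): the retailer can get 93 next round, worth 0.64 × 93 = 59.52 now; the supplier offers that and keeps 60.48.
Round 3 (the retailer proposes): the supplier can get 60.48 next round, worth 0.47 × 60.48 = 28.4256 now. The retailer offers 28.4256 and keeps 120 − 28.4256 = 91.5744.
Round 2 (the supplier proposes): the retailer can get 91.5744 next round, worth 0.64 × 91.5744 = 58.607616 now. The supplier offers 58.607616 and keeps 120 − 58.607616 = 61.392384.
Round 1 (the retailer proposes): the supplier can get 61.392384 next round, worth 0.47 × 61.392384 = 28.85442048 now; the retailer offers that and keeps 91.14557952.

28.85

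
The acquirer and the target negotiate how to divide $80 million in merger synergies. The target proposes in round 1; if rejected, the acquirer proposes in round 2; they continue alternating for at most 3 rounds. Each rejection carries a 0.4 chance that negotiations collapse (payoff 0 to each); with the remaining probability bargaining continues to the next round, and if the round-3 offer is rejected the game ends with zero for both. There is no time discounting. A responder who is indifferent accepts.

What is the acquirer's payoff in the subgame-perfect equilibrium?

Round 3 (the target proposes): the acquirer will accept anything ≥ 0, so the target offers 0 and keeps 80.
Round 2 (the acquirer proposes): rejecting gives the target an expected 0.6 × 80 = 48, so the acquirer offers 48, keeping 32.
Round 1 (the target proposes): rejecting gives the acquirer an expected 0.6 × 32 = 19.2. The target offers 19.2 and keeps 80 − 19.2 = 60.8.

19.2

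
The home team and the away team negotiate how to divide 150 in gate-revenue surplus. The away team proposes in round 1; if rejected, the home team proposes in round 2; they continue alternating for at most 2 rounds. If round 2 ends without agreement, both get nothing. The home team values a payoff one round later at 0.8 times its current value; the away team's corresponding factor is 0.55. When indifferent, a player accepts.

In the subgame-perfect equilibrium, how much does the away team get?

Solve by backward induction from round 2.
Round 2 (the home team proposes): the away team will accept anything ≥ 0, so the home team offers 0 and keeps 150.
Round 1 (the away team proposes): the home team can get 150 next round, worth 0.8 × 150 = 120 now, so the away team offers 120, keeping 30.

30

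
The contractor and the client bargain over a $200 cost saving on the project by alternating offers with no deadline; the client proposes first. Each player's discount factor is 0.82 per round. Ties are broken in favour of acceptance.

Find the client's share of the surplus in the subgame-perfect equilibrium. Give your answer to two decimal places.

109.89

When the client proposes, the contractor accepts any offer worth at least 0.82 times what the contractor would get by proposing next round; and vice versa.
This gives x = 200 − 0.82y and y = 200 − 0.82x, where x and y are each side's share when it proposes.
Hence (1 − 0.82·0.82)x = 200(1 − 0.82), i.e. 0.3276·x = 36.
x ≈ 109.8901; the contractor's share is 200 − x ≈ 90.1099.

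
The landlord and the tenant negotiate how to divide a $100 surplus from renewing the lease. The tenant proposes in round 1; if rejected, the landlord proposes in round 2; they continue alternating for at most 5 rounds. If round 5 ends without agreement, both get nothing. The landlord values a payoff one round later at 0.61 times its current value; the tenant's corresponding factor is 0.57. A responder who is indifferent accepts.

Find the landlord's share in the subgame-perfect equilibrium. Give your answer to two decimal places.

35.35

Round 5 (the tenant proposes): the landlord will accept anything ≥ 0, so the tenant offers 0 and keeps 100.
Round 4 (the landlord proposes): the tenant can get 100 next round, worth 0.57 × 100 = 57 now; the landlord offers that and keeps 43.
Round 3 (the tenant proposes): the landlord can get 43 next round, worth 0.61 × 43 = 26.23 now, so the tenant offers 26.23, keeping 73.77.
Round 2 (the landlord proposes): the tenant can get 73.77 next round, worth 0.57 × 73.77 = 42.0489 now. The landlord offers 42.0489 and keeps 100 − 42.0489 = 57.9511.
Round 1 (the tenant proposes): the landlord can get 57.9511 next round, worth 0.61 × 57.9511 = 35.350171 now. The tenant offers 35.350171 and keeps 100 − 35.350171 = 64.649829.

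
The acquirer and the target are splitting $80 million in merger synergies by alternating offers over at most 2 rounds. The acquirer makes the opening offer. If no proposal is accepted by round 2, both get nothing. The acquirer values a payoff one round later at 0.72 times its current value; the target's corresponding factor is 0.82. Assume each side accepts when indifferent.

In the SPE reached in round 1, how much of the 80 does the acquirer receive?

14.4

Round 2 (the target proposes): the acquirer will accept anything ≥ 0, so the target offers 0 and keeps 80.
Round 1 (the acquirer proposes): the target can get 80 next round, worth 0.82 × 80 = 65.6 now. The acquirer offers 65.6 and keeps 80 − 65.6 = 14.4.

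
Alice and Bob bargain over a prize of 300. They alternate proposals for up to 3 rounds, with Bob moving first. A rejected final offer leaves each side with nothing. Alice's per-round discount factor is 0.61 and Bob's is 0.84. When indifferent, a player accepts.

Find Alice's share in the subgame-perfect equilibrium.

29.28

Round 3 (Bob proposes): Alice will accept anything ≥ 0, so Bob offers 0 and keeps 300.
Round 2 (Alice proposes): Bob can get 300 next round, worth 0.84 × 300 = 252 now; Alice offers that and keeps 48.
Round 1 (Bob proposes): Alice can get 48 next round, worth 0.61 × 48 = 29.28 now; Bob offers that and keeps 270.72.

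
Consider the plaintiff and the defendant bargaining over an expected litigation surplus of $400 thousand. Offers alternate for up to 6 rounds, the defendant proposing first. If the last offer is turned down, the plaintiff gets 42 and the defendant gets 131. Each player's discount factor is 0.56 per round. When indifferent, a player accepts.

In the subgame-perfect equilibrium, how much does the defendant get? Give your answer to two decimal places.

Round 6 (the plaintiff proposes): the defendant gets 131 if talks fail, so the plaintiff offers 131 and keeps 269.
Round 5 (the defendant proposes): the plaintiff can get 269 next round, worth 0.56 × 269 = 150.64 now, so the defendant offers 150.64, keeping 249.36.
Round 4 (the plaintiff proposes): the defendant can get 249.36 next round, worth 0.56 × 249.36 = 139.6416 now. The plaintiff offers 139.6416 and keeps 400 − 139.6416 = 260.3584.
Round 3 (the defendant proposes): the plaintiff can get 260.3584 next round, worth 0.56 × 260.3584 = 145.800704 now; the defendant offers that and keeps 254.199296.
Round 2 (the plaintiff proposes): the defendant can get 254.199296 next round, worth 0.56 × 254.199296 = 142.35160576 now. The plaintiff offers 142.35160576 and keeps 400 − 142.35160576 = 257.64839424.
Round 1 (the defendant proposes): the plaintiff can get 257.64839424 next round, worth 0.56 × 257.64839424 = 144.2831007744 now. The defendant offers 144.2831007744 and keeps 400 − 144.2831007744 = 255.7168992256.

255.72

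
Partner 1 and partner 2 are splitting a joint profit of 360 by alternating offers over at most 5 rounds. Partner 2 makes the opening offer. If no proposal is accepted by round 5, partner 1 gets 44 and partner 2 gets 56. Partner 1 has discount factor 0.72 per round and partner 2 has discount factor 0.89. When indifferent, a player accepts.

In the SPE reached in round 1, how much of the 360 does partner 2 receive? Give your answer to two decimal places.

295.15

Round 5 (partner 2 proposes): partner 1 gets 44 if talks fail, so partner 2 offers 44 and keeps 316.
Round 4 (partner 1 proposes): partner 2 can get 316 next round, worth 0.89 × 316 = 281.24 now, so partner 1 offers 281.24, keeping 78.76.
Round 3 (partner 2 proposes): partner 1 can get 78.76 next round, worth 0.72 × 78.76 = 56.7072 now, so partner 2 offers 56.7072, keeping 303.2928.
Round 2 (partner 1 proposes): partner 2 can get 303.2928 next round, worth 0.89 × 303.2928 = 269.930592 now; partner 1 offers that and keeps 90.069408.
Round 1 (partner 2 proposes): partner 1 can get 90.069408 next round, worth 0.72 × 90.069408 = 64.84997376 now. Partner 2 offers 64.84997376 and keeps 360 − 64.84997376 = 295.15002624.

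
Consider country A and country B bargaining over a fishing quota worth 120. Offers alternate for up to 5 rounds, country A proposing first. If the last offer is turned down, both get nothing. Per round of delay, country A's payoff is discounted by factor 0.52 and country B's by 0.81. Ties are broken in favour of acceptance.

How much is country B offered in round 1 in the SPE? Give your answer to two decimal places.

66.31

Round 5 (country A proposes): rejection yields 0 for country B; country A offers 0 and keeps 120.
Round 4 (country B proposes): country A can get 120 next round, worth 0.52 × 120 = 62.4 now. Country B offers 62.4 and keeps 120 − 62.4 = 57.6.
Round 3 (country A proposes): country B can get 57.6 next round, worth 0.81 × 57.6 = 46.656 now; country A offers that and keeps 73.344.
Round 2 (country B proposes): country A can get 73.344 next round, worth 0.52 × 73.344 = 38.13888 now; country B offers that and keeps 81.86112.
Round 1 (country A proposes): country B can get 81.86112 next round, worth 0.81 × 81.86112 = 66.3075072 now; country A offers that and keeps 53.6924928.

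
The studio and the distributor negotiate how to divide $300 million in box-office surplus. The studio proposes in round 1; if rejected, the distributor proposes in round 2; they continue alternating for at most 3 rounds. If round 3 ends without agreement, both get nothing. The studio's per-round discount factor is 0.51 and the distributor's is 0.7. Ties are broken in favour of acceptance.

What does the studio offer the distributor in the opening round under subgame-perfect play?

Solve by backward induction from round 3.
Round 3 (the studio proposes): the distributor will accept anything ≥ 0, so the studio offers 0 and keeps 300.
Round 2 (the distributor proposes): the studio can get 300 next round, worth 0.51 × 300 = 153 now; the distributor offers that and keeps 147.
Round 1 (the studio proposes): the distributor can get 147 next round, worth 0.7 × 147 = 102.9 now; the studio offers that and keeps 197.1.

102.9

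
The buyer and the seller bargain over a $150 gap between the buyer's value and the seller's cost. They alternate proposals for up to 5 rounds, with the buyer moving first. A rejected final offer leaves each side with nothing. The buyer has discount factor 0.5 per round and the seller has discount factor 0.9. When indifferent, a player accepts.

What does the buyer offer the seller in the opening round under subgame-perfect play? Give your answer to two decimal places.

By backward induction:
Round 5 (the buyer proposes): the seller will accept anything ≥ 0, so the buyer offers 0 and keeps 150.
Round 4 (the seller proposes): the buyer can get 150 next round, worth 0.5 × 150 = 75 now. The seller offers 75 and keeps 150 − 75 = 75.
Round 3 (the buyer proposes): the seller can get 75 next round, worth 0.9 × 75 = 67.5 now, so the buyer offers 67.5, keeping 82.5.
Round 2 (the seller proposes): the buyer can get 82.5 next round, worth 0.5 × 82.5 = 41.25 now. The seller offers 41.25 and keeps 150 − 41.25 = 108.75.
Round 1 (the buyer proposes): the seller can get 108.75 next round, worth 0.9 × 108.75 = 97.875 now. The buyer offers 97.875 and keeps 150 − 97.875 = 52.125.

97.88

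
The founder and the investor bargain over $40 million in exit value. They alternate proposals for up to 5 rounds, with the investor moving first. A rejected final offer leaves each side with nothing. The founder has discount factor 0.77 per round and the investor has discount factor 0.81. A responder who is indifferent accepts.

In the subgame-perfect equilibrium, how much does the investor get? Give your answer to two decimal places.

Round 5 (the investor proposes): rejection yields 0 for the founder; the investor offers 0 and keeps 40.
Round 4 (the founder proposes): the investor can get 40 next round, worth 0.81 × 40 = 32.4 now; the founder offers that and keeps 7.6.
Round 3 (the investor proposes): the founder can get 7.6 next round, worth 0.77 × 7.6 = 5.852 now; the investor offers that and keeps 34.148.
Round 2 (the founder proposes): the investor can get 34.148 next round, worth 0.81 × 34.148 = 27.65988 now; the founder offers that and keeps 12.34012.
Round 1 (the investor proposes): the founder can get 12.34012 next round, worth 0.77 × 12.34012 = 9.5018924 now. The investor offers 9.5018924 and keeps 40 − 9.5018924 = 30.4981076.

30.50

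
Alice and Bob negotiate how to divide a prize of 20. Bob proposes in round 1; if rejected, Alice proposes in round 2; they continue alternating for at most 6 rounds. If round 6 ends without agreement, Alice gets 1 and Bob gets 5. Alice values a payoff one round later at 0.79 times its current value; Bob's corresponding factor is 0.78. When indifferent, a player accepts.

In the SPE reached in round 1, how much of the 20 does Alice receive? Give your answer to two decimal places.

10.12

Round 6 (Alice proposes): Bob gets 5 if talks fail, so Alice offers 5 and keeps 15.
Round 5 (Bob proposes): Alice can get 15 next round, worth 0.79 × 15 = 11.85 now; Bob offers that and keeps 8.15.
Round 4 (Alice proposes): Bob can get 8.15 next round, worth 0.78 × 8.15 = 6.357 now; Alice offers that and keeps 13.643.
Round 3 (Bob proposes): Alice can get 13.643 next round, worth 0.79 × 13.643 = 10.77797 now, so Bob offers 10.77797, keeping 9.22203.
Round 2 (Alice proposes): Bob can get 9.22203 next round, worth 0.78 × 9.22203 = 7.1931834 now, so Alice offers 7.1931834, keeping 12.8068166.
Round 1 (Bob proposes): Alice can get 12.8068166 next round, worth 0.79 × 12.8068166 = 10.117385114 now. Bob offers 10.117385114 and keeps 20 − 10.117385114 = 9.882614886.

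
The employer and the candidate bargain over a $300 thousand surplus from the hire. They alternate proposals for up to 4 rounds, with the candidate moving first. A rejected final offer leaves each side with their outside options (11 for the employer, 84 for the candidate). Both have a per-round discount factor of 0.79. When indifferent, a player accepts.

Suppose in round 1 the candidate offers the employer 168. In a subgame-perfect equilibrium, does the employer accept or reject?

Round 4 (the employer proposes): the candidate gets 84 if talks fail, so the employer offers 84 and keeps 216.
Round 3 (the candidate proposes): the employer can get 216 next round, worth 0.79 × 216 = 170.64 now. The candidate offers 170.64 and keeps 300 − 170.64 = 129.36.
Round 2 (the employer proposes): the candidate can get 129.36 next round, worth 0.79 × 129.36 = 102.1944 now. The employer offers 102.1944 and keeps 300 − 102.1944 = 197.8056.
So by rejecting in round 1, the employer gets 197.8056 next round, worth 0.79 × 197.8056 = 156.266424 now.
Offer 168 ≥ 156.266424, so the employer accepts.

Accept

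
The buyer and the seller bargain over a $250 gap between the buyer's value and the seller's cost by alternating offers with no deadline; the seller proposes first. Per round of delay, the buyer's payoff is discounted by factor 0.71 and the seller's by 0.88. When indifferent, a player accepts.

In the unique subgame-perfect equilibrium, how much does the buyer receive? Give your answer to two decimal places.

56.77

When the seller proposes, the buyer accepts any offer worth at least 0.71 times what the buyer would get by proposing next round; and vice versa.
This gives x = 250 − 0.71y and y = 250 − 0.88x, where x and y are each side's share when it proposes.
Hence (1 − 0.71·0.88)x = 250(1 − 0.71), i.e. 0.3752·x = 72.5.
x ≈ 193.2303; the buyer's share is 250 − x ≈ 56.7697.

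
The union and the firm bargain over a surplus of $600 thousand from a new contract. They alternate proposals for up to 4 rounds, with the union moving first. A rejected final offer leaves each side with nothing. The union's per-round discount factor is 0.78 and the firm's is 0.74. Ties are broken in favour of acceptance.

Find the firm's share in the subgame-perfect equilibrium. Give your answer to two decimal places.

353.96

Round 4 (the firm proposes): the union will accept anything ≥ 0, so the firm offers 0 and keeps 600.
Round 3 (the union proposes): the firm can get 600 next round, worth 0.74 × 600 = 444 now; the union offers that and keeps 156.
Round 2 (the firm proposes): the union can get 156 next round, worth 0.78 × 156 = 121.68 now; the firm offers that and keeps 478.32.
Round 1 (the union proposes): the firm can get 478.32 next round, worth 0.74 × 478.32 = 353.9568 now. The union offers 353.9568 and keeps 600 − 353.9568 = 246.0432.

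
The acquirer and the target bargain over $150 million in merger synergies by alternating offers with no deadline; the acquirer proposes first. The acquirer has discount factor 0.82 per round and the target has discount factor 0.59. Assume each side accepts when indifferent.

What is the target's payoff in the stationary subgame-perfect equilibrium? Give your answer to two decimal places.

In a stationary SPE each proposer offers the other exactly their discounted continuation value.
If the acquirer keeps x when proposing and the target keeps y when proposing, then x = 150 − 0.59y and y = 150 − 0.82x.
Solving: x = 150(1 − 0.59) / (1 − 0.82·0.59) = 61.5 / 0.5162 ≈ 119.1399.
The target gets 150 − 119.1399 ≈ 30.8601.

30.86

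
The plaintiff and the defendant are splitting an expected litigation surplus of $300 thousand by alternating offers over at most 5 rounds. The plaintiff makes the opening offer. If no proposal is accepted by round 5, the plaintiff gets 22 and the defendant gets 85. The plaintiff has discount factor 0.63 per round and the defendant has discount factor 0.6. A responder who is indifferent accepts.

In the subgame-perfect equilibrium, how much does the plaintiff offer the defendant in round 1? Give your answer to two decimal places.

103.92

Round 5 (the plaintiff proposes): the defendant gets 85 if talks fail, so the plaintiff offers 85 and keeps 215.
Round 4 (the defendant proposes): the plaintiff can get 215 next round, worth 0.63 × 215 = 135.45 now; the defendant offers that and keeps 164.55.
Round 3 (the plaintiff proposes): the defendant can get 164.55 next round, worth 0.6 × 164.55 = 98.73 now; the plaintiff offers that and keeps 201.27.
Round 2 (the defendant proposes): the plaintiff can get 201.27 next round, worth 0.63 × 201.27 = 126.8001 now, so the defendant offers 126.8001, keeping 173.1999.
Round 1 (the plaintiff proposes): the defendant can get 173.1999 next round, worth 0.6 × 173.1999 = 103.91994 now; the plaintiff offers that and keeps 196.08006.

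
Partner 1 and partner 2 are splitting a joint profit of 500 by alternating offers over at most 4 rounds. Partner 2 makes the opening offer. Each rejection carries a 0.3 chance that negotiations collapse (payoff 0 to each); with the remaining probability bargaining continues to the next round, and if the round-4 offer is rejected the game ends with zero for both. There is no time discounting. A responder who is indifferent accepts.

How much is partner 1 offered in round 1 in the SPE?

By backward induction:
Round 4 (partner 1 proposes): rejection yields 0 for partner 2; partner 1 offers 0 and keeps 500.
Round 3 (partner 2 proposes): rejecting gives partner 1 an expected 0.7 × 500 = 350, so partner 2 offers 350, keeping 150.
Round 2 (partner 1 proposes): rejecting gives partner 2 an expected 0.7 × 150 = 105, so partner 1 offers 105, keeping 395.
Round 1 (partner 2 proposes): rejecting gives partner 1 an expected 0.7 × 395 = 276.5; partner 2 offers that and keeps 223.5.

276.5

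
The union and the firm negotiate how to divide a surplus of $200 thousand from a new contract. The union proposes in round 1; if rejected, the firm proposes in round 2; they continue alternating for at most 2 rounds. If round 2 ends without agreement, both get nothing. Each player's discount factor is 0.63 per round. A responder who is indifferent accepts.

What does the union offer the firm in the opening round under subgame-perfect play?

Round 2 (the firm proposes): the union will accept anything ≥ 0, so the firm offers 0 and keeps 200.
Round 1 (the union proposes): the firm can get 200 next round, worth 0.63 × 200 = 126 now; the union offers that and keeps 74.

126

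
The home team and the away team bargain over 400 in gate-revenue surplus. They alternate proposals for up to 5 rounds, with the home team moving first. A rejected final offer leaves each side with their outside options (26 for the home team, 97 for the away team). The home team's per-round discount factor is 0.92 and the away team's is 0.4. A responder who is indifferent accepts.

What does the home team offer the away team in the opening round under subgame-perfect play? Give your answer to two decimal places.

Round 5 (the home team proposes): the away team gets 97 if talks fail, so the home team offers 97 and keeps 303.
Round 4 (the away team proposes): the home team can get 303 next round, worth 0.92 × 303 = 278.76 now, so the away team offers 278.76, keeping 121.24.
Round 3 (the home team proposes): the away team can get 121.24 next round, worth 0.4 × 121.24 = 48.496 now, so the home team offers 48.496, keeping 351.504.
Round 2 (the away team proposes): the home team can get 351.504 next round, worth 0.92 × 351.504 = 323.38368 now. The away team offers 323.38368 and keeps 400 − 323.38368 = 76.61632.
Round 1 (the home team proposes): the away team can get 76.61632 next round, worth 0.4 × 76.61632 = 30.646528 now; the home team offers that and keeps 369.353472.

30.65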